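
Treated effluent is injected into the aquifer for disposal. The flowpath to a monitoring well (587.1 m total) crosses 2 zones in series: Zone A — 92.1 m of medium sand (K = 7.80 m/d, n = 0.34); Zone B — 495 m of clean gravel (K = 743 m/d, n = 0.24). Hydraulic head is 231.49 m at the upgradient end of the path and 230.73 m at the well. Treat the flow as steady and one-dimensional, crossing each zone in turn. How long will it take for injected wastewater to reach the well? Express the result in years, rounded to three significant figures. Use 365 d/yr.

Total head drop ΔH = 231.49 − 230.73 = 0.76 m
Continuity: the same q passes through each zone, so ΔH = q·Σ(L_j/K_j) — the zones act as resistances in series.
Σ(L/K) = 92.1/7.80 + 495/743 = 11.81 + 0.6662 = 12.47 d
q = ΔH / Σ(L/K) = 0.76 / 12.47 = 0.06093 m/d (same in every zone)
Zone A: v = q/n = 0.06093/0.34 = 0.1792 m/d → t_A = 92.1/0.1792 = 514.0 d
Zone B: v = q/n = 0.06093/0.24 = 0.2539 m/d → t_B = 495/0.2539 = 1950 d
Total t = 514.0 + 1950 = 2464 d
   = 2464 / 365 = 6.75 yr

6.75 years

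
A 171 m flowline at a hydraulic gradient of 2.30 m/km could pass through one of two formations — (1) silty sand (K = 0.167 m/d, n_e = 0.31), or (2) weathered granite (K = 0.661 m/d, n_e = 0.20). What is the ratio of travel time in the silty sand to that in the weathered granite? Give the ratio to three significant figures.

6.14

Unit 1 (silty sand): v = 0.167×0.0023/0.31 = 0.001239 m/d, t = 171/0.001239 = 138000 d
Unit 2 (weathered granite): v = 0.661×0.0023/0.20 = 0.007602 m/d, t = 171/0.007602 = 22500 d
t(silty sand) / t(weathered granite) = 138000/22500 = 6.14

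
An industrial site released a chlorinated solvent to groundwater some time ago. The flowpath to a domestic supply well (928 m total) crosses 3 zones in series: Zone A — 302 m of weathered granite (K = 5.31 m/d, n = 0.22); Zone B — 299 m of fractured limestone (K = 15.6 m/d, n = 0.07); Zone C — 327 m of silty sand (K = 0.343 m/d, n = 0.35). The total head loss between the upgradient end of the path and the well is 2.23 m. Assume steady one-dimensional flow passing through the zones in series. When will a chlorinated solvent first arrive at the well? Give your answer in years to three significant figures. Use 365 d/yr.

Continuity: the same q passes through each zone, so ΔH = q·Σ(L_j/K_j) — the zones act as resistances in series.
Σ(L/K) = 302/5.31 + 299/15.6 + 327/0.343 = 56.87 + 19.17 + 953.4 = 1029 d
q = ΔH / Σ(L/K) = 2.23 / 1029 = 0.002166 m/d (same in every zone)
Zone A: v = q/n = 0.002166/0.22 = 0.009847 m/d → t_A = 302/0.009847 = 30670 d
Zone B: v = q/n = 0.002166/0.07 = 0.03095 m/d → t_B = 299/0.03095 = 9662 d
Zone C: v = q/n = 0.002166/0.35 = 0.006189 m/d → t_C = 327/0.006189 = 52830 d
Total t = 30670 + 9662 + 52830 = 93160 d
   = 93160 / 365 = 255 yr

255 years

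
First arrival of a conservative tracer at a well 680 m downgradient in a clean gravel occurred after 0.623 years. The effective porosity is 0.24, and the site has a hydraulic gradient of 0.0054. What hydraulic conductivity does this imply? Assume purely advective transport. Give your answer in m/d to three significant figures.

t = 0.623 years = 227.4 d
v = L / t = 680 / 227.4 = 2.990 m/d
K = v · n / i = 2.990 × 0.24 / 0.0054 = 133 m/d

133 m/d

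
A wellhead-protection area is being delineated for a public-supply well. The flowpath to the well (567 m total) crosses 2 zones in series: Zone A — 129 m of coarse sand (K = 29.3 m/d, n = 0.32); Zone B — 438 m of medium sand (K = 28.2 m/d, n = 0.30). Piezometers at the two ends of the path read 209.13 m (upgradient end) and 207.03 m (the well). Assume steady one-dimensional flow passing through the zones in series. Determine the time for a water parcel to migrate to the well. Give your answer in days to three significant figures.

Total head drop ΔH = 209.13 − 207.03 = 2.10 m
Steady 1-D flow in series ⇒ the Darcy flux q is identical in every zone and the zone head losses add (resistances L/K in series).
Σ(L/K) = 129/29.3 + 438/28.2 = 4.403 + 15.53 = 19.93 d
q = ΔH / Σ(L/K) = 2.10 / 19.93 = 0.1053 m/d (same in every zone)
Zone A: v = q/n = 0.1053/0.32 = 0.3292 m/d → t_A = 129/0.3292 = 391.9 d
Zone B: v = q/n = 0.1053/0.30 = 0.3511 m/d → t_B = 438/0.3511 = 1247 d
Total t = 391.9 + 1247 = 1639 d

1640 days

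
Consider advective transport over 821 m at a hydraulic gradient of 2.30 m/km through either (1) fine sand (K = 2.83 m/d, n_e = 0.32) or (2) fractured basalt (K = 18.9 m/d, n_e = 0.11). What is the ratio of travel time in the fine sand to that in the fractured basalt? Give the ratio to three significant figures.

Unit 1 (fine sand): v = 2.83×0.0023/0.32 = 0.02034 m/d, t = 821/0.02034 = 40360 d
Unit 2 (fractured basalt): v = 18.9×0.0023/0.11 = 0.3952 m/d, t = 821/0.3952 = 2078 d
t(fine sand) / t(fractured basalt) = 40360/2078 = 19.4

19.4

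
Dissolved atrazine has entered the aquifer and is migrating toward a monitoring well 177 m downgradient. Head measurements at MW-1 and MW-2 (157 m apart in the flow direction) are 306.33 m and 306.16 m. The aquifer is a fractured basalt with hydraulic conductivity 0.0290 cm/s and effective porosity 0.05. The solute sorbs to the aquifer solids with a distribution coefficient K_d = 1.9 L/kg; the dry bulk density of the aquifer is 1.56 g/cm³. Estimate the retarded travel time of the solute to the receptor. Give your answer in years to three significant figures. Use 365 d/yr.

53.9 years

Hydraulic gradient i = (306.33 − 306.16) / 157 = 0.17 / 157 = 0.001083
K = 0.0290 cm/s × 864 = 25.06 m/d
q = Ki = 25.06 × 0.001083 = 0.02713 m/d
v_s = q/n_e = 0.02713/0.05 = 0.5426 m/d
Retardation R = 1 + ρ_b·K_d/n = 1 + 1.56×1.9/0.05 = 60.28
Contaminant velocity v_c = v/R = 0.5426/60.28 = 0.009002 m/d
t = L/v_c = 177/0.009002 = 19660 d
   = 19660/365 = 53.9 yr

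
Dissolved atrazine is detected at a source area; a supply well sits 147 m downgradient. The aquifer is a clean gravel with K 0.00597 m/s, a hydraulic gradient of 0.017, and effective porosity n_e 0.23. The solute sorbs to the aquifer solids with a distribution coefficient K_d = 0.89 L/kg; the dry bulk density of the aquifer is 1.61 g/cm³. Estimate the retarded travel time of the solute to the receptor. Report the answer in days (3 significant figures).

K = 0.00597 m/s × 86400 s/d = 515.8 m/d
Specific discharge q = 515.8 × 0.017 = 8.769 m/d
Seepage velocity v = q / n = 8.769 / 0.23 = 38.12 m/d
Retardation R = 1 + ρ_b·K_d/n = 1 + 1.61×0.89/0.23 = 7.230
Contaminant velocity v_c = v/R = 38.12/7.230 = 5.273 m/d
t = L/v_c = 147/5.273 = 27.88 d

27.9 days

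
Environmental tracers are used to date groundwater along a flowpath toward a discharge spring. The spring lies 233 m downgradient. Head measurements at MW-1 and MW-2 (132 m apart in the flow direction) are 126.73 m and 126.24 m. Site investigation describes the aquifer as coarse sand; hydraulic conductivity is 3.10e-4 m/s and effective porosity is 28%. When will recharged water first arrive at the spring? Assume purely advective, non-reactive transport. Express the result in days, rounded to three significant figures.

656 days

Hydraulic gradient i = (126.73 − 126.24) / 132 = 0.49 / 132 = 0.003712
K = 3.10e-4 m/s × 86400 s/d = 26.78 m/d
q = Ki = 26.78 × 0.003712 = 0.09943 m/d
v = Ki/n = 26.78·0.003712/0.28 = 0.3551 m/d
t = L / v = 233 / 0.3551 = 656.2 d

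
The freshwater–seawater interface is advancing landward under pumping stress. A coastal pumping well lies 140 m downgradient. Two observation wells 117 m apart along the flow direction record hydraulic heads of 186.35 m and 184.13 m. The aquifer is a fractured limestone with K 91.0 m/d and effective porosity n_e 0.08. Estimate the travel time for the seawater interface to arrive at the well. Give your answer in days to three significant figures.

Hydraulic gradient i = (186.35 − 184.13) / 117 = 2.22 / 117 = 0.01897
q = Ki = 91.0 × 0.01897 = 1.727 m/d
v = Ki/n = 91.0·0.01897/0.08 = 21.58 m/d
t = L / v = 140 / 21.58 = 6.486 d

6.49 days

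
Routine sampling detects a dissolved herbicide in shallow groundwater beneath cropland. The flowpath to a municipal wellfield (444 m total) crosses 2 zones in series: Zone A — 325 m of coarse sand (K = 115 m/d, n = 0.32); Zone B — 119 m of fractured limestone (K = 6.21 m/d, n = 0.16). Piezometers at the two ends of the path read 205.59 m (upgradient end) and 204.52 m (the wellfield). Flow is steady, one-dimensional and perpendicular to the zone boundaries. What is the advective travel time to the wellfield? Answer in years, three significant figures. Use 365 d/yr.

Total head drop ΔH = 205.59 − 204.52 = 1.07 m
Steady 1-D flow in series ⇒ the Darcy flux q is identical in every zone and the zone head losses add (resistances L/K in series).
Σ(L/K) = 325/115 + 119/6.21 = 2.826 + 19.16 = 21.99 d
q = ΔH / Σ(L/K) = 1.07 / 21.99 = 0.04866 m/d (same in every zone)
Zone A: v = q/n = 0.04866/0.32 = 0.1521 m/d → t_A = 325/0.1521 = 2137 d
Zone B: v = q/n = 0.04866/0.16 = 0.3041 m/d → t_B = 119/0.3041 = 391.3 d
Total t = 2137 + 391.3 = 2528 d
   = 2528 / 365 = 6.93 yr

6.93 years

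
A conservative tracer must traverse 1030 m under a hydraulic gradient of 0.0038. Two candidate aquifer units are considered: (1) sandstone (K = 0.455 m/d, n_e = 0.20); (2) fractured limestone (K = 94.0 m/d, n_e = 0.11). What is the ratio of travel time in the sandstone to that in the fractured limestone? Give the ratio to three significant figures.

Unit 1 (sandstone): v = 0.455×0.0038/0.20 = 0.008645 m/d, t = 1030/0.008645 = 119100 d
Unit 2 (fractured limestone): v = 94.0×0.0038/0.11 = 3.247 m/d, t = 1030/3.247 = 317.2 d
t(sandstone) / t(fractured limestone) = 119100/317.2 = 376

376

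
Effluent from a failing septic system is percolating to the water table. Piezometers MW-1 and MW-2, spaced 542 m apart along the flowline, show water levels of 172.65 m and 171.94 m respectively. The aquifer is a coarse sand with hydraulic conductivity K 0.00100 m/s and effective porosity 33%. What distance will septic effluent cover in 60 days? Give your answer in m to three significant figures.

20.6 m

Hydraulic gradient i = (172.65 − 171.94) / 542 = 0.71 / 542 = 0.001310
K = 0.00100 m/s × 86400 s/d = 86.40 m/d
Darcy flux q = K·i = 86.40 × 0.001310 = 0.1132 m/d
Seepage velocity v = q / n = 0.1132 / 0.33 = 0.3430 m/d
L = v × T = 0.3430 × 60 = 20.58 m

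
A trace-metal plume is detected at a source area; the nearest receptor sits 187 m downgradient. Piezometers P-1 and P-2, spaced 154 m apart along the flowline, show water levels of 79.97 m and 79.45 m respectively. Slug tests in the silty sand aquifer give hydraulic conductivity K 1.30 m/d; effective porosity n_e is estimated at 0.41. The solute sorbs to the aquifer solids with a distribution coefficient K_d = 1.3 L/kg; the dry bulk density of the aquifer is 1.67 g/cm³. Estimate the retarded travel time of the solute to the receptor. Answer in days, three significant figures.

Hydraulic gradient i = (79.97 − 79.45) / 154 = 0.52 / 154 = 0.003377
Specific discharge q = 1.30 × 0.003377 = 0.004390 m/d
v = Ki/n = 1.30·0.003377/0.41 = 0.01071 m/d
Retardation R = 1 + ρ_b·K_d/n = 1 + 1.67×1.3/0.41 = 6.295
Contaminant velocity v_c = v/R = 0.01071/6.295 = 0.001701 m/d
t = L/v_c = 187/0.001701 = 110000 d

110000 days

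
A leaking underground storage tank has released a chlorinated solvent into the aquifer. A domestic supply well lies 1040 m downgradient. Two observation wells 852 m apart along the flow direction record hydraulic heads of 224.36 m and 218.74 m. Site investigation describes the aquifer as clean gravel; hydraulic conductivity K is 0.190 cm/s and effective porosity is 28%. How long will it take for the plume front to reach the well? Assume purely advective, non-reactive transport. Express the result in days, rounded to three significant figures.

269 days

Hydraulic gradient i = (224.36 − 218.74) / 852 = 5.62 / 852 = 0.006596
K = 0.190 cm/s × 864 = 164.2 m/d
Darcy flux q = K·i = 164.2 × 0.006596 = 1.083 m/d
Average linear velocity = 1.083 / 0.28 = 3.867 m/d
t = L / v = 1040 / 3.867 = 268.9 d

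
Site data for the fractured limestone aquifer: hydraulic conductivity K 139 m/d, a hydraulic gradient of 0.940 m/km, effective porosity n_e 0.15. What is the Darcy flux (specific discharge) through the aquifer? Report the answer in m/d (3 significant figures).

0.131 m/d

Specific discharge q = 139 × 9.4e-4 = 0.1307 m/d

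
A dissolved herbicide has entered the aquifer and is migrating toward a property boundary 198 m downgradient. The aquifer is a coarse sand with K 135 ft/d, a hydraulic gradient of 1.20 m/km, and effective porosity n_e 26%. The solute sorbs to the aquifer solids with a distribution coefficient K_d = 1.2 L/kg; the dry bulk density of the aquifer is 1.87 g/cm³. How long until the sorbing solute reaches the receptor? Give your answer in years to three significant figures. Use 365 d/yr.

K = 135 ft/d × 0.3048 = 41.15 m/d
q = Ki = 41.15 × 0.0012 = 0.04938 m/d
v_s = q/n_e = 0.04938/0.26 = 0.1899 m/d
Retardation R = 1 + ρ_b·K_d/n = 1 + 1.87×1.2/0.26 = 9.631
Contaminant velocity v_c = v/R = 0.1899/9.631 = 0.01972 m/d
t = L/v_c = 198/0.01972 = 10040 d
   = 10040/365 = 27.5 yr

27.5 years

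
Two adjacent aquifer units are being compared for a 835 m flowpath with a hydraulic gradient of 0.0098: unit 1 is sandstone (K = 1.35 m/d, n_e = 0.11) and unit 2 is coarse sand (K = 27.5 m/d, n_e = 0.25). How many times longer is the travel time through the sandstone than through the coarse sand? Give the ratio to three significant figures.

Unit 1 (sandstone): v = 1.35×0.0098/0.11 = 0.1203 m/d, t = 835/0.1203 = 6943 d
Unit 2 (coarse sand): v = 27.5×0.0098/0.25 = 1.078 m/d, t = 835/1.078 = 774.6 d
t(sandstone) / t(coarse sand) = 6943/774.6 = 8.96

8.96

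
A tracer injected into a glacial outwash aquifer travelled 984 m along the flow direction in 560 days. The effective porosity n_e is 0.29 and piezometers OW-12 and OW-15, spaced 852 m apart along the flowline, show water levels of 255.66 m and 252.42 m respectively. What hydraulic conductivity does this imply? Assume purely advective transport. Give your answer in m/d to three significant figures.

134 m/d

Hydraulic gradient i = (255.66 − 252.42) / 852 = 3.24 / 852 = 0.003803
v = L / t = 984 / 560 = 1.757 m/d
K = v · n / i = 1.757 × 0.29 / 0.003803 = 134 m/d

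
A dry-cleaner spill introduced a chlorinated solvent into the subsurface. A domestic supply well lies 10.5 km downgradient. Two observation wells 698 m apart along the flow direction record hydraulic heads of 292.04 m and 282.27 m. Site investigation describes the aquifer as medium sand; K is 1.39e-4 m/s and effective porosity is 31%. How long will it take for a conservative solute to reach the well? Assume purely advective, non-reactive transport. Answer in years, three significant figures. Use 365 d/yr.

53.1 years

Hydraulic gradient i = (292.04 − 282.27) / 698 = 9.77 / 698 = 0.01400
K = 1.39e-4 m/s × 86400 s/d = 12.01 m/d
q = Ki = 12.01 × 0.01400 = 0.1681 m/d
Seepage velocity v = q / n = 0.1681 / 0.31 = 0.5423 m/d
L = 10.5 km = 10500 m
t = L / v = 10500 / 0.5423 = 19360 d
   = 19360 / 365 = 53.1 yr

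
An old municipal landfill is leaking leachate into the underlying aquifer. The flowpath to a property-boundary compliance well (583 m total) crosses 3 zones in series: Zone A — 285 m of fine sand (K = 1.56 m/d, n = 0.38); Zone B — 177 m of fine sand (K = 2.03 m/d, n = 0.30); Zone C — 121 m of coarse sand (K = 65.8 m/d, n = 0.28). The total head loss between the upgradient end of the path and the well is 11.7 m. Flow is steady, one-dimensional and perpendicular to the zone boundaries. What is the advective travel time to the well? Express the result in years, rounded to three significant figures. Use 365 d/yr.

Steady 1-D flow in series ⇒ the Darcy flux q is identical in every zone and the zone head losses add (resistances L/K in series).
Σ(L/K) = 285/1.56 + 177/2.03 + 121/65.8 = 182.7 + 87.19 + 1.839 = 271.7 d
q = ΔH / Σ(L/K) = 11.7 / 271.7 = 0.04306 m/d (same in every zone)
Zone A: v = q/n = 0.04306/0.38 = 0.1133 m/d → t_A = 285/0.1133 = 2515 d
Zone B: v = q/n = 0.04306/0.30 = 0.1435 m/d → t_B = 177/0.1435 = 1233 d
Zone C: v = q/n = 0.04306/0.28 = 0.1538 m/d → t_C = 121/0.1538 = 786.8 d
Total t = 2515 + 1233 + 786.8 = 4535 d
   = 4535 / 365 = 12.4 yr

12.4 years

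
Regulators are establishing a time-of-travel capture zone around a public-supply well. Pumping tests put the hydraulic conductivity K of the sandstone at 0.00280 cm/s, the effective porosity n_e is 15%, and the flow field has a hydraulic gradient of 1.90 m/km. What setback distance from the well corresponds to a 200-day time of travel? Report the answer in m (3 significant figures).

K = 0.00280 cm/s × 864 = 2.419 m/d
q = Ki = 2.419 × 0.0019 = 0.004596 m/d
v_s = q/n_e = 0.004596/0.15 = 0.03064 m/d
L = v × T = 0.03064 × 200 = 6.129 m

6.13 m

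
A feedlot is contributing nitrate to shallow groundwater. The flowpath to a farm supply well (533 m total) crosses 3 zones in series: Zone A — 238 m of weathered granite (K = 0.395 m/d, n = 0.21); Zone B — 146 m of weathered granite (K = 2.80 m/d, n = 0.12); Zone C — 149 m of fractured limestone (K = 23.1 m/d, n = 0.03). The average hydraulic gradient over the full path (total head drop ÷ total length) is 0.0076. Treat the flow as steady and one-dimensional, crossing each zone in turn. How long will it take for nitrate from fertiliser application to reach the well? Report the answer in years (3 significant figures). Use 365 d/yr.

32.2 years

Continuity: the same q passes through each zone, so ΔH = q·Σ(L_j/K_j) — the zones act as resistances in series.
Σ(L/K) = 238/0.395 + 146/2.80 + 149/23.1 = 602.5 + 52.14 + 6.450 = 661.1 d
K_eq = L_total / Σ(L/K) = 533 / 661.1 = 0.8062 m/d
q = K_eq · i = 0.8062 × 0.0076 = 0.006127 m/d (same in every zone)
Zone A: v = q/n = 0.006127/0.21 = 0.02918 m/d → t_A = 238/0.02918 = 8157 d
Zone B: v = q/n = 0.006127/0.12 = 0.05106 m/d → t_B = 146/0.05106 = 2859 d
Zone C: v = q/n = 0.006127/0.03 = 0.2042 m/d → t_C = 149/0.2042 = 729.5 d
Total t = 8157 + 2859 + 729.5 = 11750 d
   = 11750 / 365 = 32.2 yr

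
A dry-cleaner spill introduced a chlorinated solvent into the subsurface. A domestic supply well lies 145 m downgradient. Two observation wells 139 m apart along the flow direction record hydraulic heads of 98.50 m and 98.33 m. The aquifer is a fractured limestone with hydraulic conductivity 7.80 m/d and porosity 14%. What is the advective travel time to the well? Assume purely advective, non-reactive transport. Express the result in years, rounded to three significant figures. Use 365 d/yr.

5.83 years

Hydraulic gradient i = (98.50 − 98.33) / 139 = 0.17 / 139 = 0.001223
Specific discharge q = 7.80 × 0.001223 = 0.009540 m/d
v_s = q/n_e = 0.009540/0.14 = 0.06814 m/d
t = L / v = 145 / 0.06814 = 2128 d
   = 2128 / 365 = 5.83 yr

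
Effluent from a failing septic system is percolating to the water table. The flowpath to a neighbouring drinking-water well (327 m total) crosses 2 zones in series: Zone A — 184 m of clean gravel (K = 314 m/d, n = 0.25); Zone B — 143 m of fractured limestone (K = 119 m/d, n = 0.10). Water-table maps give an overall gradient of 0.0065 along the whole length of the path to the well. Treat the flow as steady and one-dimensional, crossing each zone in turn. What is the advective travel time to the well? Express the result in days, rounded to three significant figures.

Continuity: the same q passes through each zone, so ΔH = q·Σ(L_j/K_j) — the zones act as resistances in series.
Σ(L/K) = 184/314 + 143/119 = 0.5860 + 1.202 = 1.788 d
K_eq = L_total / Σ(L/K) = 327 / 1.788 = 182.9 m/d
q = K_eq · i = 182.9 × 0.0065 = 1.189 m/d (same in every zone)
Zone A: v = q/n = 1.189/0.25 = 4.756 m/d → t_A = 184/4.756 = 38.69 d
Zone B: v = q/n = 1.189/0.10 = 11.89 m/d → t_B = 143/11.89 = 12.03 d
Total t = 38.69 + 12.03 = 50.72 d

50.7 days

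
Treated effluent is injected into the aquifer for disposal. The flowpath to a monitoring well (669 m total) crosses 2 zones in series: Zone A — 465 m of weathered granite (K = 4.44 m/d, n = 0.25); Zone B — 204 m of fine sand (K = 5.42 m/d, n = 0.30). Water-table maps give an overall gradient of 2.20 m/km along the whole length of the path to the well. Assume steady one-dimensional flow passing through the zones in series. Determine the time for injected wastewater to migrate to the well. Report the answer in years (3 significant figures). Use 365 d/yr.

47.0 years

For zones in series the flux q is common to all zones; the equivalent conductivity is the harmonic (thickness-weighted) mean, K_eq = L_total / Σ(L_j/K_j).
Σ(L/K) = 465/4.44 + 204/5.42 = 104.7 + 37.64 = 142.4 d
K_eq = L_total / Σ(L/K) = 669 / 142.4 = 4.699 m/d
q = K_eq · i = 4.699 × 0.0022 = 0.01034 m/d (same in every zone)
Zone A: v = q/n = 0.01034/0.25 = 0.04135 m/d → t_A = 465/0.04135 = 11240 d
Zone B: v = q/n = 0.01034/0.30 = 0.03446 m/d → t_B = 204/0.03446 = 5920 d
Total t = 11240 + 5920 = 17160 d
   = 17160 / 365 = 47.0 yr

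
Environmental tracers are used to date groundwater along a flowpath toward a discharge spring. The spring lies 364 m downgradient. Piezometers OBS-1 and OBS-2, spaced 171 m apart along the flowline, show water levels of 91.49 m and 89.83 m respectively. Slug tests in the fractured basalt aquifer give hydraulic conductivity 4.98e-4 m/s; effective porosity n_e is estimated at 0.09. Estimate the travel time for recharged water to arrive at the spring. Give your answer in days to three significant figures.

Hydraulic gradient i = (91.49 − 89.83) / 171 = 1.66 / 171 = 0.009708
K = 4.98e-4 m/s × 86400 s/d = 43.03 m/d
q = Ki = 43.03 × 0.009708 = 0.4177 m/d
v_s = q/n_e = 0.4177/0.09 = 4.641 m/d
t = L / v = 364 / 4.641 = 78.43 d

78.4 days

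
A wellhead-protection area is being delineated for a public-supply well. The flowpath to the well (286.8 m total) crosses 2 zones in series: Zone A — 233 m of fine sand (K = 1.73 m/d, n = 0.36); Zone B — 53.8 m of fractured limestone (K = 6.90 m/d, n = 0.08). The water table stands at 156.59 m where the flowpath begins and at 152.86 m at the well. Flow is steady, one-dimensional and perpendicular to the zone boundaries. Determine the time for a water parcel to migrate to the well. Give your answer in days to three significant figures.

3370 days

Total head drop ΔH = 156.59 − 152.86 = 3.73 m
Steady 1-D flow in series ⇒ the Darcy flux q is identical in every zone and the zone head losses add (resistances L/K in series).
Σ(L/K) = 233/1.73 + 53.8/6.90 = 134.7 + 7.797 = 142.5 d
q = ΔH / Σ(L/K) = 3.73 / 142.5 = 0.02618 m/d (same in every zone)
Zone A: v = q/n = 0.02618/0.36 = 0.07272 m/d → t_A = 233/0.07272 = 3204 d
Zone B: v = q/n = 0.02618/0.08 = 0.3272 m/d → t_B = 53.8/0.3272 = 164.4 d
Total t = 3204 + 164.4 = 3368 d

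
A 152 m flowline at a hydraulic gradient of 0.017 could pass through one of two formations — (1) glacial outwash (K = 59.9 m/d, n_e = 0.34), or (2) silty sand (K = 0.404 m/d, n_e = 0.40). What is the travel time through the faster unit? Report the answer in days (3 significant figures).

Unit 1 (glacial outwash): v = 59.9×0.017/0.34 = 2.995 m/d, t = 152/2.995 = 50.75 d
Unit 2 (silty sand): v = 0.404×0.017/0.40 = 0.01717 m/d, t = 152/0.01717 = 8853 d
Faster unit: t = 50.8 d

50.8 days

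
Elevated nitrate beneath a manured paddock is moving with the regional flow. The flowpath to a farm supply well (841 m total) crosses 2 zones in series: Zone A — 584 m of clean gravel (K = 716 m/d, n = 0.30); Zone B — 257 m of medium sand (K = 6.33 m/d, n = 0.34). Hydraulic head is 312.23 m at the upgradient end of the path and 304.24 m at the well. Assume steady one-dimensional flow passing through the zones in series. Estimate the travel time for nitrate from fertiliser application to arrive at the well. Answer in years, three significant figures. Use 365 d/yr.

3.73 years

Total head drop ΔH = 312.23 − 304.24 = 7.99 m
Steady 1-D flow in series ⇒ the Darcy flux q is identical in every zone and the zone head losses add (resistances L/K in series).
Σ(L/K) = 584/716 + 257/6.33 = 0.8156 + 40.60 = 41.42 d
q = ΔH / Σ(L/K) = 7.99 / 41.42 = 0.1929 m/d (same in every zone)
Zone A: v = q/n = 0.1929/0.30 = 0.6431 m/d → t_A = 584/0.6431 = 908.1 d
Zone B: v = q/n = 0.1929/0.34 = 0.5674 m/d → t_B = 257/0.5674 = 452.9 d
Total t = 908.1 + 452.9 = 1361 d
   = 1361 / 365 = 3.73 yr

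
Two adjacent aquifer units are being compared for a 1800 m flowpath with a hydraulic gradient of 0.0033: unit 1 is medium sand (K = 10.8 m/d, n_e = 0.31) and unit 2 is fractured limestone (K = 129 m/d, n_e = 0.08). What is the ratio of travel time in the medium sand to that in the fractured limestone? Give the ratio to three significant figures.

46.3

Unit 1 (medium sand): v = 10.8×0.0033/0.31 = 0.1150 m/d, t = 1800/0.1150 = 15660 d
Unit 2 (fractured limestone): v = 129×0.0033/0.08 = 5.321 m/d, t = 1800/5.321 = 338.3 d
t(medium sand) / t(fractured limestone) = 15660/338.3 = 46.3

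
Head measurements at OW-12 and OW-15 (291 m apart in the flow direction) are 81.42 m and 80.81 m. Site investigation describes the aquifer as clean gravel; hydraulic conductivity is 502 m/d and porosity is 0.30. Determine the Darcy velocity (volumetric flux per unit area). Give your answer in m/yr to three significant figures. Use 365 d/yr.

384 m/yr

Hydraulic gradient i = (81.42 − 80.81) / 291 = 0.61 / 291 = 0.002096
q = Ki = 502 × 0.002096 = 1.052 m/d
   = 1.052 × 365 = 384 m/yr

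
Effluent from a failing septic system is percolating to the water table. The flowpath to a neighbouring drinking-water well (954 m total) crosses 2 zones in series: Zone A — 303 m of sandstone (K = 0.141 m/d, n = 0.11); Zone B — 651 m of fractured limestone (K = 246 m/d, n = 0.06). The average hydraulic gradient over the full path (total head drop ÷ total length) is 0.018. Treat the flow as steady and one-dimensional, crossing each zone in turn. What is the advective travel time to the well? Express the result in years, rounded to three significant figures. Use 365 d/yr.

Steady 1-D flow in series ⇒ the Darcy flux q is identical in every zone and the zone head losses add (resistances L/K in series).
Σ(L/K) = 303/0.141 + 651/246 = 2149 + 2.646 = 2152 d
K_eq = L_total / Σ(L/K) = 954 / 2152 = 0.4434 m/d
q = K_eq · i = 0.4434 × 0.018 = 0.007981 m/d (same in every zone)
Zone A: v = q/n = 0.007981/0.11 = 0.07256 m/d → t_A = 303/0.07256 = 4176 d
Zone B: v = q/n = 0.007981/0.06 = 0.1330 m/d → t_B = 651/0.1330 = 4894 d
Total t = 4176 + 4894 = 9070 d
   = 9070 / 365 = 24.8 yr

24.8 years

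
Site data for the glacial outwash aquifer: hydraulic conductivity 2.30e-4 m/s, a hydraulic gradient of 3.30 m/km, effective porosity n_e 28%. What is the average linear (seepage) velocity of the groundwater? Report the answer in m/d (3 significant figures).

0.234 m/d

K = 2.30e-4 m/s × 86400 s/d = 19.87 m/d
q = Ki = 19.87 × 0.0033 = 0.06558 m/d
Seepage velocity v = q / n = 0.06558 / 0.28 = 0.2342 m/d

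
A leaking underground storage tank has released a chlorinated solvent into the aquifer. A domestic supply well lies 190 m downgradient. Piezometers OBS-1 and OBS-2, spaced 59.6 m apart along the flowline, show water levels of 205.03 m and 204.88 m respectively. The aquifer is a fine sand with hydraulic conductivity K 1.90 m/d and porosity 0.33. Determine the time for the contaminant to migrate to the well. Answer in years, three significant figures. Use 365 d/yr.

Hydraulic gradient i = (205.03 − 204.88) / 59.6 = 0.15 / 59.6 = 0.002517
q = Ki = 1.90 × 0.002517 = 0.004782 m/d
v_s = q/n_e = 0.004782/0.33 = 0.01449 m/d
t = L / v = 190 / 0.01449 = 13110 d
   = 13110 / 365 = 35.9 yr

35.9 years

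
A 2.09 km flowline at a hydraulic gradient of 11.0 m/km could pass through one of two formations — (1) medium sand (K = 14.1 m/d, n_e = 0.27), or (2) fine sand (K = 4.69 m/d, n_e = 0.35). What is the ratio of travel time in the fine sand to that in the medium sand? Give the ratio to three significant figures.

3.90

Unit 1 (medium sand): v = 14.1×0.011/0.27 = 0.5744 m/d, t = 2090/0.5744 = 3638 d
Unit 2 (fine sand): v = 4.69×0.011/0.35 = 0.1474 m/d, t = 2090/0.1474 = 14180 d
t(fine sand) / t(medium sand) = 14180/3638 = 3.90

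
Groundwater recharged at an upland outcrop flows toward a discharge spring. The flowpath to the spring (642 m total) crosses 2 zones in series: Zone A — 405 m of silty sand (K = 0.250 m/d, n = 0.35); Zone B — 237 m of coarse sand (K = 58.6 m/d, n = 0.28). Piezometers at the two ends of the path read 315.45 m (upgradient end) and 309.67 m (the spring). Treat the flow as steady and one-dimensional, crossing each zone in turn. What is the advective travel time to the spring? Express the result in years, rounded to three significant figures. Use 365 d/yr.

160 years

Total head drop ΔH = 315.45 − 309.67 = 5.78 m
Steady 1-D flow in series ⇒ the Darcy flux q is identical in every zone and the zone head losses add (resistances L/K in series).
Σ(L/K) = 405/0.250 + 237/58.6 = 1620 + 4.044 = 1624 d
q = ΔH / Σ(L/K) = 5.78 / 1624 = 0.003559 m/d (same in every zone)
Zone A: v = q/n = 0.003559/0.35 = 0.01017 m/d → t_A = 405/0.01017 = 39830 d
Zone B: v = q/n = 0.003559/0.28 = 0.01271 m/d → t_B = 237/0.01271 = 18650 d
Total t = 39830 + 18650 = 58470 d
   = 58470 / 365 = 160 yr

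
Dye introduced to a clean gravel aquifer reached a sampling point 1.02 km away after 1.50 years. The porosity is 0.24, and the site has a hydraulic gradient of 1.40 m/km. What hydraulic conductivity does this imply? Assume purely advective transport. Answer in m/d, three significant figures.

t = 1.50 years = 547.5 d
L = 1.02 km = 1020 m
v = L / t = 1020 / 547.5 = 1.863 m/d
K = v · n / i = 1.863 × 0.24 / 0.0014 = 319 m/d

319 m/d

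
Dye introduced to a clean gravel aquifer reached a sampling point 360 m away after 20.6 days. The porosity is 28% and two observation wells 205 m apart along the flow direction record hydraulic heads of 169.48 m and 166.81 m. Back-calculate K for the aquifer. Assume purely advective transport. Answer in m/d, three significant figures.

Hydraulic gradient i = (169.48 − 166.81) / 205 = 2.67 / 205 = 0.01302
v = L / t = 360 / 20.6 = 17.48 m/d
K = v · n / i = 17.48 × 0.28 / 0.01302 = 376 m/d

376 m/d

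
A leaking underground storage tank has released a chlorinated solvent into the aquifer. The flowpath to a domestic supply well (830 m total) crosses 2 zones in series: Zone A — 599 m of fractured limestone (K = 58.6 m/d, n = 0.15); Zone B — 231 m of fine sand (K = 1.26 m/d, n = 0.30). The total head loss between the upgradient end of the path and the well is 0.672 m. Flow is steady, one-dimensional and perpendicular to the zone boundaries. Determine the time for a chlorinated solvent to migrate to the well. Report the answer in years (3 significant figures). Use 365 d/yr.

126 years

Continuity: the same q passes through each zone, so ΔH = q·Σ(L_j/K_j) — the zones act as resistances in series.
Σ(L/K) = 599/58.6 + 231/1.26 = 10.22 + 183.3 = 193.6 d
q = ΔH / Σ(L/K) = 0.672 / 193.6 = 0.003472 m/d (same in every zone)
Zone A: v = q/n = 0.003472/0.15 = 0.02315 m/d → t_A = 599/0.02315 = 25880 d
Zone B: v = q/n = 0.003472/0.30 = 0.01157 m/d → t_B = 231/0.01157 = 19960 d
Total t = 25880 + 19960 = 45840 d
   = 45840 / 365 = 126 yr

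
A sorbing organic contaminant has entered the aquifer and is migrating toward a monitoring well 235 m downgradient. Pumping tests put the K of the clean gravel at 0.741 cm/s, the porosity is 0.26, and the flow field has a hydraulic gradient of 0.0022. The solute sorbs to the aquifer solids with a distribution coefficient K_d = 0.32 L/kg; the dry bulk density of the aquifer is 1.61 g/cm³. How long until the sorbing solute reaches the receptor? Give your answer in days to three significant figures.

K = 0.741 cm/s × 864 = 640.2 m/d
q = Ki = 640.2 × 0.0022 = 1.408 m/d
Seepage velocity v = q / n = 1.408 / 0.26 = 5.417 m/d
Retardation R = 1 + ρ_b·K_d/n = 1 + 1.61×0.32/0.26 = 2.982
Contaminant velocity v_c = v/R = 5.417/2.982 = 1.817 m/d
t = L/v_c = 235/1.817 = 129.3 d

129 days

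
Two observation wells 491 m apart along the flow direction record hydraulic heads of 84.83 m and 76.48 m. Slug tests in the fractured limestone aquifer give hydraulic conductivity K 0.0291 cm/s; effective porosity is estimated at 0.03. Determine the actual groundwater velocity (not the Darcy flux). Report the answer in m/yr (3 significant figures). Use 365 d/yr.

Hydraulic gradient i = (84.83 − 76.48) / 491 = 8.35 / 491 = 0.01701
K = 0.0291 cm/s × 864 = 25.14 m/d
q = Ki = 25.14 × 0.01701 = 0.4276 m/d
Average linear velocity = 0.4276 / 0.03 = 14.25 m/d
   = 14.25 × 365 = 5200 m/yr

5200 m/yr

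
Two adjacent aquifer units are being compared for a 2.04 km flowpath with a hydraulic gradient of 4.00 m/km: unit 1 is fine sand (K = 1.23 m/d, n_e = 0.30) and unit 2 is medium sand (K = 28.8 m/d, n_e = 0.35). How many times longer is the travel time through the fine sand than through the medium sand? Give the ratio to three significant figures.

Unit 1 (fine sand): v = 1.23×0.0040/0.30 = 0.01640 m/d, t = 2040/0.01640 = 124400 d
Unit 2 (medium sand): v = 28.8×0.0040/0.35 = 0.3291 m/d, t = 2040/0.3291 = 6198 d
t(fine sand) / t(medium sand) = 124400/6198 = 20.1

20.1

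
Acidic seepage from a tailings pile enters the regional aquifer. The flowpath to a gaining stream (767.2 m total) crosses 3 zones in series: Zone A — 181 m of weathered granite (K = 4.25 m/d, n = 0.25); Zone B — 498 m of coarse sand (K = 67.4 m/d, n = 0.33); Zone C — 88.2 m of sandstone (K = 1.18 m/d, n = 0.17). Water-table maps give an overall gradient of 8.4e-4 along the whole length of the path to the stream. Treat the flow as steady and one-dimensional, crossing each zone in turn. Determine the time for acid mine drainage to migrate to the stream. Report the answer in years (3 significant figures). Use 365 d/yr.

Continuity: the same q passes through each zone, so ΔH = q·Σ(L_j/K_j) — the zones act as resistances in series.
Σ(L/K) = 181/4.25 + 498/67.4 + 88.2/1.18 = 42.59 + 7.389 + 74.75 = 124.7 d
K_eq = L_total / Σ(L/K) = 767.2 / 124.7 = 6.151 m/d
q = K_eq · i = 6.151 × 8.4e-4 = 0.005167 m/d (same in every zone)
Zone A: v = q/n = 0.005167/0.25 = 0.02067 m/d → t_A = 181/0.02067 = 8757 d
Zone B: v = q/n = 0.005167/0.33 = 0.01566 m/d → t_B = 498/0.01566 = 31810 d
Zone C: v = q/n = 0.005167/0.17 = 0.03039 m/d → t_C = 88.2/0.03039 = 2902 d
Total t = 8757 + 31810 + 2902 = 43460 d
   = 43460 / 365 = 119 yr

119 years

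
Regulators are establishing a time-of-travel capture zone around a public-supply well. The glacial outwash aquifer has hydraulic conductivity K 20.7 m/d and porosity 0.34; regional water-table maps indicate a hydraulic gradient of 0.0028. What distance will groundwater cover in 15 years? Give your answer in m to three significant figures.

933 m

Specific discharge q = 20.7 × 0.0028 = 0.05796 m/d
Seepage velocity v = q / n = 0.05796 / 0.34 = 0.1705 m/d
T = 15 yr × 365 = 5475 d
L = v × T = 0.1705 × 5475 = 933.3 m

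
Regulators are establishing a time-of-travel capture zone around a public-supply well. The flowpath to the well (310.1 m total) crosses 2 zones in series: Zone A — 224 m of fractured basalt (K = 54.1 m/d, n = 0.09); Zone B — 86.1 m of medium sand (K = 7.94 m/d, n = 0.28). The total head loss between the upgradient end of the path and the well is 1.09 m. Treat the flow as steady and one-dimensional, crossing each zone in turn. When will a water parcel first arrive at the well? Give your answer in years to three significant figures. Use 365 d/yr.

1.67 years

Continuity: the same q passes through each zone, so ΔH = q·Σ(L_j/K_j) — the zones act as resistances in series.
Σ(L/K) = 224/54.1 + 86.1/7.94 = 4.140 + 10.84 = 14.98 d
q = ΔH / Σ(L/K) = 1.09 / 14.98 = 0.07274 m/d (same in every zone)
Zone A: v = q/n = 0.07274/0.09 = 0.8083 m/d → t_A = 224/0.8083 = 277.1 d
Zone B: v = q/n = 0.07274/0.28 = 0.2598 m/d → t_B = 86.1/0.2598 = 331.4 d
Total t = 277.1 + 331.4 = 608.6 d
   = 608.6 / 365 = 1.67 yr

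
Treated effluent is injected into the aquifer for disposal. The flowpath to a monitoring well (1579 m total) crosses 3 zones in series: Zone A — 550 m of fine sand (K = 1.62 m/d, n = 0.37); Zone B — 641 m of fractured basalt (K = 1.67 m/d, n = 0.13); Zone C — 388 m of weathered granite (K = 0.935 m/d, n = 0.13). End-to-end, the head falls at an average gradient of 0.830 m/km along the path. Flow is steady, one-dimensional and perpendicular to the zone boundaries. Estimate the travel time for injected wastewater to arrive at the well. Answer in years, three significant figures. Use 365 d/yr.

803 years

For zones in series the flux q is common to all zones; the equivalent conductivity is the harmonic (thickness-weighted) mean, K_eq = L_total / Σ(L_j/K_j).
Σ(L/K) = 550/1.62 + 641/1.67 + 388/0.935 = 339.5 + 383.8 + 415.0 = 1138 d
K_eq = L_total / Σ(L/K) = 1579 / 1138 = 1.387 m/d
q = K_eq · i = 1.387 × 8.3e-4 = 0.001151 m/d (same in every zone)
Zone A: v = q/n = 0.001151/0.37 = 0.003112 m/d → t_A = 550/0.003112 = 176800 d
Zone B: v = q/n = 0.001151/0.13 = 0.008856 m/d → t_B = 641/0.008856 = 72380 d
Zone C: v = q/n = 0.001151/0.13 = 0.008856 m/d → t_C = 388/0.008856 = 43810 d
Total t = 176800 + 72380 + 43810 = 292900 d
   = 292900 / 365 = 803 yr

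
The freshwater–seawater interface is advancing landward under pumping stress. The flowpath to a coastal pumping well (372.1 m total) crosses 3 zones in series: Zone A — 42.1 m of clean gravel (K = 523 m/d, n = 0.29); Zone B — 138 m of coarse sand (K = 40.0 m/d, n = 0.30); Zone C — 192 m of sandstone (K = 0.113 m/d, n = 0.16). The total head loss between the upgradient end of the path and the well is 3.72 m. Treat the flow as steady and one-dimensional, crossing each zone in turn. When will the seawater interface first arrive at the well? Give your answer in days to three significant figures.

Continuity: the same q passes through each zone, so ΔH = q·Σ(L_j/K_j) — the zones act as resistances in series.
Σ(L/K) = 42.1/523 + 138/40.0 + 192/0.113 = 0.08050 + 3.450 + 1699 = 1703 d
q = ΔH / Σ(L/K) = 3.72 / 1703 = 0.002185 m/d (same in every zone)
Zone A: v = q/n = 0.002185/0.29 = 0.007534 m/d → t_A = 42.1/0.007534 = 5588 d
Zone B: v = q/n = 0.002185/0.30 = 0.007283 m/d → t_B = 138/0.007283 = 18950 d
Zone C: v = q/n = 0.002185/0.16 = 0.01366 m/d → t_C = 192/0.01366 = 14060 d
Total t = 5588 + 18950 + 14060 = 38600 d

38600 days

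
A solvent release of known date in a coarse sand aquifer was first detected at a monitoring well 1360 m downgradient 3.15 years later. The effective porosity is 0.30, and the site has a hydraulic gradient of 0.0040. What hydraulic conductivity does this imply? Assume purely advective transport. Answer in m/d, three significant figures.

t = 3.15 years = 1150 d
v = L / t = 1360 / 1150 = 1.183 m/d
K = v · n / i = 1.183 × 0.30 / 0.0040 = 88.7 m/d

88.7 m/d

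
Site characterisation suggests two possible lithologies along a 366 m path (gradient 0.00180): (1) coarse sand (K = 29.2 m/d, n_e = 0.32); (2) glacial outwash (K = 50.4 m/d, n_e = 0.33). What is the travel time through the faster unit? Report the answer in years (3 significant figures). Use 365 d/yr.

Unit 1 (coarse sand): v = 29.2×0.0018/0.32 = 0.1642 m/d, t = 366/0.1642 = 2228 d
Unit 2 (glacial outwash): v = 50.4×0.0018/0.33 = 0.2749 m/d, t = 366/0.2749 = 1331 d
Faster: 1331 d / 365 = 3.65 yr

3.65 years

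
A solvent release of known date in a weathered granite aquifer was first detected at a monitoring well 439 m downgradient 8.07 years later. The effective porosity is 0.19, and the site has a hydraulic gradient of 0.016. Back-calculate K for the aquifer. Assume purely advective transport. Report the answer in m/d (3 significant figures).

t = 8.07 years = 2946 d
v = L / t = 439 / 2946 = 0.1490 m/d
K = v · n / i = 0.1490 × 0.19 / 0.016 = 1.77 m/d

1.77 m/d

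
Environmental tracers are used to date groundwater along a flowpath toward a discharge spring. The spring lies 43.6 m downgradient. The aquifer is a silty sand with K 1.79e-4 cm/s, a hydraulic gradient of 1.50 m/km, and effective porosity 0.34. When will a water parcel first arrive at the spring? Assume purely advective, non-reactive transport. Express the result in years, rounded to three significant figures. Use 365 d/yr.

175 years

K = 1.79e-4 cm/s × 864 = 0.1547 m/d
q = Ki = 0.1547 × 0.0015 = 2.320e-4 m/d
v_s = q/n_e = 2.320e-4/0.34 = 6.823e-4 m/d
t = L / v = 43.6 / 6.823e-4 = 63900 d
   = 63900 / 365 = 175 yr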